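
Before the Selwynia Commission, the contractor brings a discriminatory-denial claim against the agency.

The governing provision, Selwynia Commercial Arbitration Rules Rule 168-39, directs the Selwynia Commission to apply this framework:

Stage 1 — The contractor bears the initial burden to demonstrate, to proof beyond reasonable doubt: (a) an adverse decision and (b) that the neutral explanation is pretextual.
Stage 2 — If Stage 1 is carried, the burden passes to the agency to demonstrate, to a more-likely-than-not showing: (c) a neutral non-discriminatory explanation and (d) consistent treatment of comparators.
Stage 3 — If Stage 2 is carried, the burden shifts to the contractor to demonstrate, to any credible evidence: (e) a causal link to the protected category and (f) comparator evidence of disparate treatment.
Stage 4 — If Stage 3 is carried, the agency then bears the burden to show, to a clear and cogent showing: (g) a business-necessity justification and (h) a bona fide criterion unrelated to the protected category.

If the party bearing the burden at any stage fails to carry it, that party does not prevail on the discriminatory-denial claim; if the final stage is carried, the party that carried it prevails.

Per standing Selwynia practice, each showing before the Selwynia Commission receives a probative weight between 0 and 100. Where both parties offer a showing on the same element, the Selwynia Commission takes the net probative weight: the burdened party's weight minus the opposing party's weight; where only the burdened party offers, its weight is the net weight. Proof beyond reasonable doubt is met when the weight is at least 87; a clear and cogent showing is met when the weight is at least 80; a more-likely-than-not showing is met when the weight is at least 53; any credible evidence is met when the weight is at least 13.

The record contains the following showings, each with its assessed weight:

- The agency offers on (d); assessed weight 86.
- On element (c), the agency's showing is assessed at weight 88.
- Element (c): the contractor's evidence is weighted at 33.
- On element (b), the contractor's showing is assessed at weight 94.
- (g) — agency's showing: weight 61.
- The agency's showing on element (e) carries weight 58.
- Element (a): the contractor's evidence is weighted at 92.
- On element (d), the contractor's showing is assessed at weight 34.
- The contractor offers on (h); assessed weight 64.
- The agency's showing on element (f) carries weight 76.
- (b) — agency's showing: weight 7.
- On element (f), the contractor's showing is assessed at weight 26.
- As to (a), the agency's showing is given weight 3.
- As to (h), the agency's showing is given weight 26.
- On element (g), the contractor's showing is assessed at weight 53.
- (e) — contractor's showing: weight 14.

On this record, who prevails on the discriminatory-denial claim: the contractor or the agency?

At Stage 1 the contractor must meet proof beyond reasonable doubt (weight is at least 87): on (a) the weight is 92 less the opposing 3 gives net 89, which does reach 87, so (a) meets the standard; on (b) the weight is 94 less the opposing 7 gives net 87, which does reach 87, so (b) meets the standard.
  The contractor carries Stage 1; the agency now bears the burden.
At Stage 2 the agency must meet a more-likely-than-not showing (weight is at least 53): on (c) the weight is 88 less the opposing 33 gives net 55, which does reach 53, so (c) meets the standard; on (d) the weight is 86 less the opposing 34 gives net 52, < 53, so (d) does not meet the standard.
  Not every element is met, so the agency fails to carry Stage 2.
The contractor prevails.

contractor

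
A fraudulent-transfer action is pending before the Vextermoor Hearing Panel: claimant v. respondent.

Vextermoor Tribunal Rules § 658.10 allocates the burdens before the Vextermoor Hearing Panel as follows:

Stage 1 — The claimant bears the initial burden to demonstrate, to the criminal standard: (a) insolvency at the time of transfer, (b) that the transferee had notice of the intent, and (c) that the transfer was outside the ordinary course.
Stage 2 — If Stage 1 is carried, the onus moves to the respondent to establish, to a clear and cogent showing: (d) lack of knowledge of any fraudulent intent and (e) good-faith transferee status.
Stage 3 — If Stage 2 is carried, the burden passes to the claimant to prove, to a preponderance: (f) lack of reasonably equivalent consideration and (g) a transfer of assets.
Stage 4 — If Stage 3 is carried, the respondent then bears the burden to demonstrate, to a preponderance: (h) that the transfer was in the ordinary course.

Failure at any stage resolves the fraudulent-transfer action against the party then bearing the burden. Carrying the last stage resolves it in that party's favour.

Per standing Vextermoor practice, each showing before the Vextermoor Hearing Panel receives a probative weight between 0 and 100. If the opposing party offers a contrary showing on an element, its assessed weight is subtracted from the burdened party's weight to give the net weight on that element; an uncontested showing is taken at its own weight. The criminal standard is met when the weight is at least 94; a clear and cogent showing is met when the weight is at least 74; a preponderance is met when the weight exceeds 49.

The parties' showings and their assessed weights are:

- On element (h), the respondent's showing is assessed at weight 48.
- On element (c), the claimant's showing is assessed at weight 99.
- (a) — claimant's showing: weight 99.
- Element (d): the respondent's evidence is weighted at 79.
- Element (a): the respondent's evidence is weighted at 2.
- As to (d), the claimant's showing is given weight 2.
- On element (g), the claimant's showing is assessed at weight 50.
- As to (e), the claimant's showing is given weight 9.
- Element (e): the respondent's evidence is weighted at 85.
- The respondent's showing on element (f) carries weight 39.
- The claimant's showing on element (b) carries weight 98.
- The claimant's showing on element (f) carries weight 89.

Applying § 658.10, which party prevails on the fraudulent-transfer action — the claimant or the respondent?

Stage 1 (claimant, the criminal standard, weight is at least 94): (a) net 99−2=97 ≥ 94 — meets; (b) 98 ≥ 94 — meets; (c) 99 ≥ 94 — meets.
  Stage 1 carried; the burden shifts to the respondent.
Stage 2 (respondent, a clear and cogent showing, weight is at least 74): (d) net 79−2=77 ≥ 74 — meets; (e) net 85−9=76 ≥ 74 — meets.
  The respondent carries Stage 2; the claimant now bears the burden.
Stage 3 (claimant, a preponderance, weight exceeds 49): (f) net 89−39=50 > 49 — meets; (g) 50 > 49 — meets.
  Stage 3 is satisfied; the onus moves to the respondent.
Stage 4 (respondent, a preponderance, weight exceeds 49): (h) 48 ≤ 49 — fails.
  Not every element is met, so the respondent fails to carry Stage 4.
So the claimant prevails.

claimant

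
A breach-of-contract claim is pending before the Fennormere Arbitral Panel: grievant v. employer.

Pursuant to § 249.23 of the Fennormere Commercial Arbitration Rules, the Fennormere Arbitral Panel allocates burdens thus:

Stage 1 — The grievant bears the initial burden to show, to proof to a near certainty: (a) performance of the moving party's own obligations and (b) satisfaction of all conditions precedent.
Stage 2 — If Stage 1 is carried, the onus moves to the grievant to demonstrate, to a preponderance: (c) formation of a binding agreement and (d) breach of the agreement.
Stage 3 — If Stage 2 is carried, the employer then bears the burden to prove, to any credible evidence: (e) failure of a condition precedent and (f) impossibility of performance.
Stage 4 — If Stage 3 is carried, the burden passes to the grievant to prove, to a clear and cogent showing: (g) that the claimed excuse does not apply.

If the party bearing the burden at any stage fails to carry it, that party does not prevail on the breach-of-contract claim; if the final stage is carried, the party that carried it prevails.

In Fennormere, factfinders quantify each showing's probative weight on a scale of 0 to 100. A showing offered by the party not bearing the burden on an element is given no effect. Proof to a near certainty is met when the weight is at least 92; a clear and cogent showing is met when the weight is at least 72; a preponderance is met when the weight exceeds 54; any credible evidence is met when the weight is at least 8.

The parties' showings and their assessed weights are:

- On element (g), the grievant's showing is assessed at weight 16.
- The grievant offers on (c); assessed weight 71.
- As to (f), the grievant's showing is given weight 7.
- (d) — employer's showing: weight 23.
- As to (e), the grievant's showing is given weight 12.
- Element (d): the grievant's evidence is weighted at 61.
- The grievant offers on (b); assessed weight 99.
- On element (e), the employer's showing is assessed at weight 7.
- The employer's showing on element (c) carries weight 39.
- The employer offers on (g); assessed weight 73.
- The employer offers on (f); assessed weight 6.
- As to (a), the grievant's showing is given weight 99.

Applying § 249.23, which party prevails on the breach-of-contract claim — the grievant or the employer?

At Stage 1 the grievant must meet proof to a near certainty (weight is at least 92): on (a) the weight is 99, ≥ 92, so (a) meets the standard; on (b) the weight is 99, which does reach 92, so (b) meets the standard.
  All elements met. The grievant retains the burden for Stage 2.
At Stage 2 the grievant must meet a preponderance (weight exceeds 54): on (c) the weight is 71 (the employer's 39 is given no effect), > 54, so (c) meets the standard; on (d) the weight is 61 (the employer's 23 is given no effect), > 54, so (d) meets the standard.
  The grievant carries Stage 2; the employer now bears the burden.
At Stage 3 the employer must meet any credible evidence (weight is at least 8): on (e) the weight is 7 (the grievant's 12 is given no effect), < 8, so (e) does not meet the standard; on (f) the weight is 6 (the grievant's 7 is given no effect), < 8, so (f) does not meet the standard.
  The employer does not carry Stage 3.
So the grievant prevails.

grievant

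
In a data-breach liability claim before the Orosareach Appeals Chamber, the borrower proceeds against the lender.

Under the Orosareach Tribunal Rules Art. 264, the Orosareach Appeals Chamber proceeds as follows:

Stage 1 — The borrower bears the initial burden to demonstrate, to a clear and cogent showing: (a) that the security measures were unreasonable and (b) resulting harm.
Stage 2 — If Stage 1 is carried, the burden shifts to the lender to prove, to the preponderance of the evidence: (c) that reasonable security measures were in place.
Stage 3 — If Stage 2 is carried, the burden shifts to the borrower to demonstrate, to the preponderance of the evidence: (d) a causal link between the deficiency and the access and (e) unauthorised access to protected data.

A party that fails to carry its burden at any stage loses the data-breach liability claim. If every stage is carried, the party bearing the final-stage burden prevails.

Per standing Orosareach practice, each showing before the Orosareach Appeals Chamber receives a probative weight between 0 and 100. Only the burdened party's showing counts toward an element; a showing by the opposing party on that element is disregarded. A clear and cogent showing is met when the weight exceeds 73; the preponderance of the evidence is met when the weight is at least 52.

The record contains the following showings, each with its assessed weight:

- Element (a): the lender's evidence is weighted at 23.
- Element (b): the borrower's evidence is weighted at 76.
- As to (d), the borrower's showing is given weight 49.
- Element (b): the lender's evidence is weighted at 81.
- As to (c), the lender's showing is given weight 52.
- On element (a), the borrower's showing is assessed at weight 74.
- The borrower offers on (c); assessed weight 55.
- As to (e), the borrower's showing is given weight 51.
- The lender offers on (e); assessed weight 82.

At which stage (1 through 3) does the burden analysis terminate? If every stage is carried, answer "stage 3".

Stage 1 — burden on borrower; standard: a clear and cogent showing (weight exceeds 73).
    (a): 74 (lender's 23 disregarded) > 73 [met]
    (b): 76 (lender's 81 disregarded) > 73 [met]
  Stage 1 carried; the burden shifts to the lender.
Stage 2 — burden on lender; standard: the preponderance of the evidence (weight is at least 52).
    (c): 52 (borrower's 55 disregarded) ≥ 52 [met]
  All elements met. The burden passes to the borrower.
Stage 3 — burden on borrower; standard: the preponderance of the evidence (weight is at least 52).
    (d): 49 < 52 [not met]
    (e): 51 (lender's 82 disregarded) < 52 [not met]
  Stage 3 not carried; the borrower fails its burden.
The analysis ends at Stage 3; the lender prevails.

stage 3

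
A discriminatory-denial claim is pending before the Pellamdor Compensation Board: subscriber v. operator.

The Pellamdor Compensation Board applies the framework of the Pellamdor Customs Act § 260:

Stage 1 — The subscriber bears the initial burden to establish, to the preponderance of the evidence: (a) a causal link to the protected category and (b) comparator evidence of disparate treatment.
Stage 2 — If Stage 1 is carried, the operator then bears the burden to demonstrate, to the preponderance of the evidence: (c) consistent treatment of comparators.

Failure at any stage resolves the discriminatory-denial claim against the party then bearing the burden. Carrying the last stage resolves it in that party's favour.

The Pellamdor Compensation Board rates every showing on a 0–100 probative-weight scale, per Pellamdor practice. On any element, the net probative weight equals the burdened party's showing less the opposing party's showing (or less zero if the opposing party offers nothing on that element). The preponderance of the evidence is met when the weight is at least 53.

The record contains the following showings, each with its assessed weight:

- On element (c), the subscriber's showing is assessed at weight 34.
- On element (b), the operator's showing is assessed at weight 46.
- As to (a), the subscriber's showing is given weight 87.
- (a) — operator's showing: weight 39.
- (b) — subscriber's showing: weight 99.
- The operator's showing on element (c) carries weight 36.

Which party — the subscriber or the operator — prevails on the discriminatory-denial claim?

At Stage 1 the subscriber must meet the preponderance of the evidence (weight is at least 53): on (a) the weight is 87 less the opposing 39 gives net 48, < 53, so (a) does not meet the standard; on (b) the weight is 99 less the opposing 46 gives net 53, ≥ 53, so (b) meets the standard.
  Not every element is met, so the subscriber fails to carry Stage 1.
So the operator prevails.

operator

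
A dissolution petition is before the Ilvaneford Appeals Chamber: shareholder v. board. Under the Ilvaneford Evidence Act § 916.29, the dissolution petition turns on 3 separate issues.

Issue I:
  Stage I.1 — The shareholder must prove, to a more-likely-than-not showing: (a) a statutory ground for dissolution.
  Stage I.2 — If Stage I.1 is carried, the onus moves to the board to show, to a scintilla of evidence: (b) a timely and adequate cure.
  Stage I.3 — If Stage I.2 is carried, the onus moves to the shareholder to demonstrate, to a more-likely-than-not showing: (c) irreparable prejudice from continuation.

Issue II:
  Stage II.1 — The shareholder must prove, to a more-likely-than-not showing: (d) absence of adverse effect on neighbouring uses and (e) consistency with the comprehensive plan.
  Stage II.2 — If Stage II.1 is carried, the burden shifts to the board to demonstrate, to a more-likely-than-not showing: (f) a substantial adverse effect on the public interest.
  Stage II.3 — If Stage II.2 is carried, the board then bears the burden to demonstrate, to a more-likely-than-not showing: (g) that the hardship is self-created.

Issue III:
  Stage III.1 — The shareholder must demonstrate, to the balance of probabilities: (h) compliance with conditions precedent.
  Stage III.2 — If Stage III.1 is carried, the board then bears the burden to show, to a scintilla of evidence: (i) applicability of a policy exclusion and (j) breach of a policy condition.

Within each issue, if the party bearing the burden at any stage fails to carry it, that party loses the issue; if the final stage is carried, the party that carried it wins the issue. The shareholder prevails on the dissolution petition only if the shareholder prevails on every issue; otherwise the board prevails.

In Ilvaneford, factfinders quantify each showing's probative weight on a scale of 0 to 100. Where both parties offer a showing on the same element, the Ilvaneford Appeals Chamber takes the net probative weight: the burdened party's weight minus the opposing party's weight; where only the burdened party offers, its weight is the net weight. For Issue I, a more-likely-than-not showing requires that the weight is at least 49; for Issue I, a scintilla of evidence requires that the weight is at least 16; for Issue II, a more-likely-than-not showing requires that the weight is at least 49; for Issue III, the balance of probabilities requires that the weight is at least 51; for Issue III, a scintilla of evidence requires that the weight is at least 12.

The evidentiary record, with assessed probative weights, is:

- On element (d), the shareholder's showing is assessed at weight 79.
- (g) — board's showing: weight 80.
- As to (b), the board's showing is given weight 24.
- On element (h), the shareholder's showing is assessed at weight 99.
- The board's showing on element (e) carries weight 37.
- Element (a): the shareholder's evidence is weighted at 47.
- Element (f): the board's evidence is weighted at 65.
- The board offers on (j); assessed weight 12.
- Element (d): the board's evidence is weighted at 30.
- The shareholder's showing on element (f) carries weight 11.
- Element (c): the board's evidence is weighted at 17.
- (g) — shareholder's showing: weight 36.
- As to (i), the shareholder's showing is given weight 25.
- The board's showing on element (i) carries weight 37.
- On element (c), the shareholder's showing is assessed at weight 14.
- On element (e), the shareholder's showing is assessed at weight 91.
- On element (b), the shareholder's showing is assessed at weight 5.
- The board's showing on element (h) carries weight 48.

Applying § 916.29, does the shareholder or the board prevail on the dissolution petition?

board

— Issue I —
At Stage I.1 the shareholder must meet a more-likely-than-not showing (weight is at least 49): on (a) the weight is 47, which does not reach 49, so (a) does not meet the standard.
  The shareholder does not carry Stage I.1.
The analysis ends at Stage I.1; the board prevails on this issue.
— Issue II —
Stage II.1 — burden on shareholder; standard: a more-likely-than-not showing (weight is at least 49).
    (d): 79 − 30 = 49 ≥ 49 [met]
    (e): 91 − 37 = 54 ≥ 49 [met]
  Stage II.1 carried; the burden shifts to the board.
Stage II.2 — burden on board; standard: a more-likely-than-not showing (weight is at least 49).
    (f): 65 − 11 = 54 ≥ 49 [met]
  All elements met. The board retains the burden for Stage II.3.
Stage II.3 — burden on board; standard: a more-likely-than-not showing (weight is at least 49).
    (g): 80 − 36 = 44 < 49 [not met]
  The board does not carry Stage II.3.
So the shareholder prevails on this issue.
— Issue III —
Stage III.1 (shareholder, the balance of probabilities, weight is at least 51): (h) net 99−48=51 ≥ 51 — meets.
  Stage III.1 carried; the burden shifts to the board.
Stage III.2 (board, a scintilla of evidence, weight is at least 12): (i) net 37−25=12 ≥ 12 — meets; (j) 12 ≥ 12 — meets.
  All elements met at the final stage.
Every stage carried; the board prevails on this issue.
Per-issue: Issue I → board; Issue II → shareholder; Issue III → board. The shareholder must prevail on every issue; overall, the board prevails.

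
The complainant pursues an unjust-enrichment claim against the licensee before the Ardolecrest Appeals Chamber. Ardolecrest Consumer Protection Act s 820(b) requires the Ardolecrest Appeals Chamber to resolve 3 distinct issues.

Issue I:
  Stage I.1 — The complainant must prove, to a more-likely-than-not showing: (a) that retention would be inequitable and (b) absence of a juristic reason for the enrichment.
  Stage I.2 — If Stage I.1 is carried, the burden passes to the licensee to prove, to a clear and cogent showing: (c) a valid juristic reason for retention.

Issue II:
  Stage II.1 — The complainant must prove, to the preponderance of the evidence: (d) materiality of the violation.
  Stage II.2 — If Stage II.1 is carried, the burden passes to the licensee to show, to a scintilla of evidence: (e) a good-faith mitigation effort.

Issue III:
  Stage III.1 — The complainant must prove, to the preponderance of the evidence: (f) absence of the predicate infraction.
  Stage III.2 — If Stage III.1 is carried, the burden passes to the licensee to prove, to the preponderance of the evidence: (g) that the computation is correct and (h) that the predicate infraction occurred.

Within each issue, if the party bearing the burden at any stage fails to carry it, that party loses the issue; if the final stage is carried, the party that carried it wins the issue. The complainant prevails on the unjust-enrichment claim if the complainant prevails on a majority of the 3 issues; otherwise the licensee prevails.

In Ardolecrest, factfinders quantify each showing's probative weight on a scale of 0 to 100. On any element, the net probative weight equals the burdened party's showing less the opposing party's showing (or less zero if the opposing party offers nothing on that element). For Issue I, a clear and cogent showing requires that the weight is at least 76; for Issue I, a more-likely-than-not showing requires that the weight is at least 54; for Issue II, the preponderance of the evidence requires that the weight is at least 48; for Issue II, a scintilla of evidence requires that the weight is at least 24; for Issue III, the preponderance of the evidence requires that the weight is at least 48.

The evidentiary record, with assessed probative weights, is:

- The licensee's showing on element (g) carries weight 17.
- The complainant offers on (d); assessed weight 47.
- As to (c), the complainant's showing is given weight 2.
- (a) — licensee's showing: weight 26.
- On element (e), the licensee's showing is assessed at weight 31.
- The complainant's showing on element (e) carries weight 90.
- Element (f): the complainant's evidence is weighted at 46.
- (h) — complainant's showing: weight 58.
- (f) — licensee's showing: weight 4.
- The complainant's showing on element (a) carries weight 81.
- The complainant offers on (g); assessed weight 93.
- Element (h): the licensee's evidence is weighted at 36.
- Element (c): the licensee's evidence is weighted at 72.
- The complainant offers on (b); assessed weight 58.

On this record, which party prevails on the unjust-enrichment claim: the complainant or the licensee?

— Issue I —
Stage I.1 — burden on complainant; standard: a more-likely-than-not showing (weight is at least 54).
    (a): 81 − 26 = 55 ≥ 54 [met]
    (b): 58 ≥ 54 [met]
  Stage I.1 carried; the burden shifts to the licensee.
Stage I.2 — burden on licensee; standard: a clear and cogent showing (weight is at least 76).
    (c): 72 − 2 = 70 < 76 [not met]
  The licensee does not carry Stage I.2.
The analysis ends at Stage I.2; the complainant prevails on this issue.
— Issue II —
Stage II.1 (complainant, the preponderance of the evidence, weight is at least 48): (d) 47 < 48 — fails.
  Not every element is met, so the complainant fails to carry Stage II.1.
So the licensee prevails on this issue.
— Issue III —
Stage III.1 — burden on complainant; standard: the preponderance of the evidence (weight is at least 48).
    (f): 46 − 4 = 42 < 48 [not met]
  Stage III.1 not carried; the complainant fails its burden.
So the licensee prevails on this issue.
Per-issue: Issue I → complainant; Issue II → licensee; Issue III → licensee. The complainant must prevail on a majority of issues; overall, the licensee prevails.

licensee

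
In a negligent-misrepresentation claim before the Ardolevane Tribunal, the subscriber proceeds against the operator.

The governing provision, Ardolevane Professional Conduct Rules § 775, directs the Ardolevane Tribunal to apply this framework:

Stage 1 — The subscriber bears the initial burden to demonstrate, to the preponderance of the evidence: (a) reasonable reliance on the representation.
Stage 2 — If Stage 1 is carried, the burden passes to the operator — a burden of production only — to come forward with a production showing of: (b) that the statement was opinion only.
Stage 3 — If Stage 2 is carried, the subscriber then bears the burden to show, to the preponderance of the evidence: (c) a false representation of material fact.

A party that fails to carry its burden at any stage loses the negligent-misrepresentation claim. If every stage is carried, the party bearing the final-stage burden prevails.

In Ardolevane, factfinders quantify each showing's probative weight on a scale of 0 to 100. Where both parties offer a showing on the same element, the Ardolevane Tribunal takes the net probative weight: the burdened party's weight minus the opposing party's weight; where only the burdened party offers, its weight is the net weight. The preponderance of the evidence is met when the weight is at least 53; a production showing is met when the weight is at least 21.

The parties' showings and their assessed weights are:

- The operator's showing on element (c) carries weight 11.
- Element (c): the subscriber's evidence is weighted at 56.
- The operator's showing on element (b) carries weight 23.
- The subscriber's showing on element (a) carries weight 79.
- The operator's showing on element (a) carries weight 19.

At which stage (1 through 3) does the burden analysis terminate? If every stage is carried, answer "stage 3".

stage 3

At Stage 1 the subscriber must meet the preponderance of the evidence (weight is at least 53): on (a) the weight is 79 less the opposing 19 gives net 60, ≥ 53, so (a) meets the standard.
  Stage 1 is satisfied; the onus moves to the operator.
At Stage 2 the operator must meet a production showing (weight is at least 21): on (b) the weight is 23, ≥ 21, so (b) meets the standard.
  Stage 2 is satisfied; the onus moves to the subscriber.
At Stage 3 the subscriber must meet the preponderance of the evidence (weight is at least 53): on (c) the weight is 56 less the opposing 11 gives net 45, which does not reach 53, so (c) does not meet the standard.
  Not every element is met, so the subscriber fails to carry Stage 3.
So the operator prevails.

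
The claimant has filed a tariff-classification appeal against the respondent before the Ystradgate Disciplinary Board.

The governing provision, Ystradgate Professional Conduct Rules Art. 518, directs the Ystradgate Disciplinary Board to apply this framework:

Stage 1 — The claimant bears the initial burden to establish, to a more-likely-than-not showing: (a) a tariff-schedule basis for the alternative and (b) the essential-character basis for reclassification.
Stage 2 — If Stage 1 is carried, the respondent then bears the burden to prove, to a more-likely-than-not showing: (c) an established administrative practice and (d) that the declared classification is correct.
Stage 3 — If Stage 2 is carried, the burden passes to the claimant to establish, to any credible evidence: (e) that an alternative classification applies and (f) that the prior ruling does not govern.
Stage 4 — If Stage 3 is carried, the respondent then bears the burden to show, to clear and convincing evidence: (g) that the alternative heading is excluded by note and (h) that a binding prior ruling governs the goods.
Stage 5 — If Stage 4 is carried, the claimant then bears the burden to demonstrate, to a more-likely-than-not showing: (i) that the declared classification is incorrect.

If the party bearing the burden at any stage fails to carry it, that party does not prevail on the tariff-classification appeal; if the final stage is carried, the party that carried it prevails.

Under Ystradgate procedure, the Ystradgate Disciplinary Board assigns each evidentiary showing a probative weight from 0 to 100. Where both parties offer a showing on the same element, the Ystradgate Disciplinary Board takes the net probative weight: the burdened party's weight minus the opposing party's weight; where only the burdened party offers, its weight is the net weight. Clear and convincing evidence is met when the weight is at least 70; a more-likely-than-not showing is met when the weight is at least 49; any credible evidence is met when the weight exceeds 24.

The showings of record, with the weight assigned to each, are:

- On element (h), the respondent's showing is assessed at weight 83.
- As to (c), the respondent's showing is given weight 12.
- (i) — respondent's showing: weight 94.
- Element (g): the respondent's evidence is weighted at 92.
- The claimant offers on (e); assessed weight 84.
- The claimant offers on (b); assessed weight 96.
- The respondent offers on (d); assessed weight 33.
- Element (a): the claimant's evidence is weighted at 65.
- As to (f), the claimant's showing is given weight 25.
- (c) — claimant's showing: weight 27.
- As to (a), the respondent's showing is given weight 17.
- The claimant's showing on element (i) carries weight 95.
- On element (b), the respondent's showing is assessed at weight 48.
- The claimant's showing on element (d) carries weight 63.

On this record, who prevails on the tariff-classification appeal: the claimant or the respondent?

Stage 1 — burden on claimant; standard: a more-likely-than-not showing (weight is at least 49).
    (a): 65 − 17 = 48 < 49 [not met]
    (b): 96 − 48 = 48 < 49 [not met]
  The claimant does not carry Stage 1.
The respondent prevails.

respondent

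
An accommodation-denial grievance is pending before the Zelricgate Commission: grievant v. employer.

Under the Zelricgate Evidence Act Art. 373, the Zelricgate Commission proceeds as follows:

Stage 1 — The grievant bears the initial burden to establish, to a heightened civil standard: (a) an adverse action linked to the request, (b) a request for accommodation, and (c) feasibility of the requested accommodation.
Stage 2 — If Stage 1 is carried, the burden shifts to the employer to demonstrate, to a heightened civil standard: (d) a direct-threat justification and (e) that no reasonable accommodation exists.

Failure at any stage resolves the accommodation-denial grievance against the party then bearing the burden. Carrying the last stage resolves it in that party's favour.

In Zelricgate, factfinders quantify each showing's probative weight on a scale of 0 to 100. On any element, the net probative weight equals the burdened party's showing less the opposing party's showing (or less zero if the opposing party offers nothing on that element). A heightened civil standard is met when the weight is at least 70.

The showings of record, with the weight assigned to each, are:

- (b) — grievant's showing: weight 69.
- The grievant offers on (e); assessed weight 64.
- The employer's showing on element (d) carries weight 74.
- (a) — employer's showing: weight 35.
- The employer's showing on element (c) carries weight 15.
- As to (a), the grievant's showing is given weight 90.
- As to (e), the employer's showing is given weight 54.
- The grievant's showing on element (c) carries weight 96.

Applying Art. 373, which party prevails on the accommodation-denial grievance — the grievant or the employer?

employer

Stage 1 — burden on grievant; standard: a heightened civil standard (weight is at least 70).
    (a): 90 − 35 = 55 < 70 [not met]
    (b): 69 < 70 [not met]
    (c): 96 − 15 = 81 ≥ 70 [met]
  Stage 1 not carried; the grievant fails its burden.
The analysis ends at Stage 1; the employer prevails.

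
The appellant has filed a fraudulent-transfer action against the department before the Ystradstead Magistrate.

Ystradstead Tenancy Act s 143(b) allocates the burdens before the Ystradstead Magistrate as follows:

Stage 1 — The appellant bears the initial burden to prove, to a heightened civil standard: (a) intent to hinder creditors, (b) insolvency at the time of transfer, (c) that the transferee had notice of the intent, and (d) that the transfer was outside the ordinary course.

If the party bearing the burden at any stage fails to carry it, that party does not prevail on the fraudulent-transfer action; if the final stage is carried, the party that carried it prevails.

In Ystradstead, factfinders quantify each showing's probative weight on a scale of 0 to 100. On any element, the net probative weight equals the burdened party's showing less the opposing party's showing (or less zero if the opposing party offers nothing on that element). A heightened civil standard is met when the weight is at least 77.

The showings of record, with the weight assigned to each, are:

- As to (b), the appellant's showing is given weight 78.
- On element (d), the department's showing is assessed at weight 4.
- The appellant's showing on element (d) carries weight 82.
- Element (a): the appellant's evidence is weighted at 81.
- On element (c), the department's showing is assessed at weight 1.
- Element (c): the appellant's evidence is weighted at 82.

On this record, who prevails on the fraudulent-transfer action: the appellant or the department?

appellant

At Stage 1 the appellant must meet a heightened civil standard (weight is at least 77): on (a) the weight is 81, ≥ 77, so (a) meets the standard; on (b) the weight is 78, which does reach 77, so (b) meets the standard; on (c) the weight is 82 less the opposing 1 gives net 81, which does reach 77, so (c) meets the standard; on (d) the weight is 82 less the opposing 4 gives net 78, which does reach 77, so (d) meets the standard.
  Stage 1 carried; the final stage is satisfied.
With every stage satisfied, the appellant prevails.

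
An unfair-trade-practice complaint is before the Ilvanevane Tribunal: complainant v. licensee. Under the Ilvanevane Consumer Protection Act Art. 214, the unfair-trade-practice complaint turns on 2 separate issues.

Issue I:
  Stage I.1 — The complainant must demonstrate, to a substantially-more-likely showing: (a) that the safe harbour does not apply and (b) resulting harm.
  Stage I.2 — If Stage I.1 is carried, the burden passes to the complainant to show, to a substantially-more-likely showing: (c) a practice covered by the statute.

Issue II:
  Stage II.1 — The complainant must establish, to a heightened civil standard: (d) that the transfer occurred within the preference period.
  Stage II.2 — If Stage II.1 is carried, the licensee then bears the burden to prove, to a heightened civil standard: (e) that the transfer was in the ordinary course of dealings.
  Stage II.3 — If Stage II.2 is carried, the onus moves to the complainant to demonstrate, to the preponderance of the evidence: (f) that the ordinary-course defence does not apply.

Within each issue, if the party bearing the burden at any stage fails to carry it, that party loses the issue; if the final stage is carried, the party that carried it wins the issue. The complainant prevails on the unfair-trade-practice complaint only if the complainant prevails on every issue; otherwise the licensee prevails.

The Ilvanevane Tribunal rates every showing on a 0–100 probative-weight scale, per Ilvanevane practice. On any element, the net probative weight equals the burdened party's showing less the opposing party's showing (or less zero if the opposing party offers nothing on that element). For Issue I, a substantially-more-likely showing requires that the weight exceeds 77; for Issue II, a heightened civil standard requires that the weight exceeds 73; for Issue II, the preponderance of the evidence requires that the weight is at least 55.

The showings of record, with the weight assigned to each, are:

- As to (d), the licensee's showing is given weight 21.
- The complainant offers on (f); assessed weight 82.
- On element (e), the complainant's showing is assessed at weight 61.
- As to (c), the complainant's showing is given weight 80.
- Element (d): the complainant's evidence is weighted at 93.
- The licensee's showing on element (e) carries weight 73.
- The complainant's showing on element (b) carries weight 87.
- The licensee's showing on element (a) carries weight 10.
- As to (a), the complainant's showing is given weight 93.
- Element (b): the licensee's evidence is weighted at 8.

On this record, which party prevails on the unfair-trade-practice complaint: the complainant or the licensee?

licensee

— Issue I —
At Stage I.1 the complainant must meet a substantially-more-likely showing (weight exceeds 77): on (a) the weight is 93 less the opposing 10 gives net 83, which does exceed 77, so (a) meets the standard; on (b) the weight is 87 less the opposing 8 gives net 79, which does exceed 77, so (b) meets the standard.
  Stage I.1 carried; the burden remains with the complainant.
At Stage I.2 the complainant must meet a substantially-more-likely showing (weight exceeds 77): on (c) the weight is 80, which does exceed 77, so (c) meets the standard.
  The complainant carries the last stage.
All stages carried — the complainant prevails on this issue.
— Issue II —
Stage II.1 (complainant, a heightened civil standard, weight exceeds 73): (d) net 93−21=72 ≤ 73 — fails.
  Not every element is met, so the complainant fails to carry Stage II.1.
The licensee prevails on this issue.
Per-issue: Issue I → complainant; Issue II → licensee. The complainant must prevail on every issue; overall, the licensee prevails.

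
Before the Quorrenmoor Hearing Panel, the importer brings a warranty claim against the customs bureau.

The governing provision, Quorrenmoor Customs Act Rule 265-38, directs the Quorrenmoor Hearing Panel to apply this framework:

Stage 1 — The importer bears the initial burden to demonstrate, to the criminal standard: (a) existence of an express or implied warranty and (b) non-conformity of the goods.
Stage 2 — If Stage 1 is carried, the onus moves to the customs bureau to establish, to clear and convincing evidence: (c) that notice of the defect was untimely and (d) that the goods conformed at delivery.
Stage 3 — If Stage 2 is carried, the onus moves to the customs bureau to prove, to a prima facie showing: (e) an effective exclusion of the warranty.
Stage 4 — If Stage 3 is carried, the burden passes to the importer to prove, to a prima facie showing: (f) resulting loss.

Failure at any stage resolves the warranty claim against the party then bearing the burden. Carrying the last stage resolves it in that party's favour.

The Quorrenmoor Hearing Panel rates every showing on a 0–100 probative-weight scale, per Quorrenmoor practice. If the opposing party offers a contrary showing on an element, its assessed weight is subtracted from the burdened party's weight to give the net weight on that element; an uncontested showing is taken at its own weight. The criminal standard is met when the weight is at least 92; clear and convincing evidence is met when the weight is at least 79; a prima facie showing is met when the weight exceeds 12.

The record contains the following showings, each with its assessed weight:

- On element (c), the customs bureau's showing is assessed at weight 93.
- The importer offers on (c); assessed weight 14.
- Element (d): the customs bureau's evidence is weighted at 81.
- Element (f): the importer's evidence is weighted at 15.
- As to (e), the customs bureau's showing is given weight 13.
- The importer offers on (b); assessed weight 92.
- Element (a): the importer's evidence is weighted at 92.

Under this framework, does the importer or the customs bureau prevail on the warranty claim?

Stage 1 (importer, the criminal standard, weight is at least 92): (a) 92 ≥ 92 — meets; (b) 92 ≥ 92 — meets.
  Stage 1 is satisfied; the onus moves to the customs bureau.
Stage 2 (customs bureau, clear and convincing evidence, weight is at least 79): (c) net 93−14=79 ≥ 79 — meets; (d) 81 ≥ 79 — meets.
  Stage 2 carried; the burden remains with the customs bureau.
Stage 3 (customs bureau, a prima facie showing, weight exceeds 12): (e) 13 > 12 — meets.
  The customs bureau carries Stage 3; the importer now bears the burden.
Stage 4 (importer, a prima facie showing, weight exceeds 12): (f) 15 > 12 — meets.
  The importer carries the last stage.
With every stage satisfied, the importer prevails.

importer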